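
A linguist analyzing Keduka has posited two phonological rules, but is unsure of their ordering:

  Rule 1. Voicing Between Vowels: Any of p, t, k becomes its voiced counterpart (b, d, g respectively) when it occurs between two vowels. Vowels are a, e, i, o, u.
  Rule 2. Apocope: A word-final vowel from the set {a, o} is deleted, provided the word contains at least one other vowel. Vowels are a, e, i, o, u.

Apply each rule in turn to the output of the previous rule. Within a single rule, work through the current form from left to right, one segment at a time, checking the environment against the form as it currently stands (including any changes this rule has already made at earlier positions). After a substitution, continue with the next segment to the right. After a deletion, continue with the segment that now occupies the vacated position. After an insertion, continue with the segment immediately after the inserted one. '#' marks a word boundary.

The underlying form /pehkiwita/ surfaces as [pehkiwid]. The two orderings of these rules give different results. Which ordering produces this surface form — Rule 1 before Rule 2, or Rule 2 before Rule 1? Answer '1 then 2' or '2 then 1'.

Order 1 then 2:
  1 Voicing Between Vowels: [pehkiwita] → [pehkiwida]
  2 Apocope: [pehkiwida] → [pehkiwid]
  result: [pehkiwid]
Order 2 then 1:
  2 Apocope: [pehkiwita] → [pehkiwit]
  1 Voicing Between Vowels: no change — [pehkiwit]
  result: [pehkiwit]

1 then 2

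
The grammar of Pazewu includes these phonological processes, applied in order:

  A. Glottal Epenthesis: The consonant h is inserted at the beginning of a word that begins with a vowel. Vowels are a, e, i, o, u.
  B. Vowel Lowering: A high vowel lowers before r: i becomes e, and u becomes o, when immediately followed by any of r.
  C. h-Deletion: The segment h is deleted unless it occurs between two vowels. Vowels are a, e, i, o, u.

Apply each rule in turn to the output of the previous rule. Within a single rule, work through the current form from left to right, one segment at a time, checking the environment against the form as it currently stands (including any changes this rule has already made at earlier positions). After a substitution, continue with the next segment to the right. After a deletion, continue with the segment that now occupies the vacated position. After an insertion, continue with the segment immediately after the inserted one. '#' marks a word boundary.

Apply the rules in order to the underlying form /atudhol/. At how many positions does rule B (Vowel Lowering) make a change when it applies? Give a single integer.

0

A Glottal Epenthesis: [atudhol] → [hatudhol]
B Vowel Lowering: no change — [hatudhol]
C h-Deletion: [hatudhol] → [atudol]
Rule B changed 0 position(s).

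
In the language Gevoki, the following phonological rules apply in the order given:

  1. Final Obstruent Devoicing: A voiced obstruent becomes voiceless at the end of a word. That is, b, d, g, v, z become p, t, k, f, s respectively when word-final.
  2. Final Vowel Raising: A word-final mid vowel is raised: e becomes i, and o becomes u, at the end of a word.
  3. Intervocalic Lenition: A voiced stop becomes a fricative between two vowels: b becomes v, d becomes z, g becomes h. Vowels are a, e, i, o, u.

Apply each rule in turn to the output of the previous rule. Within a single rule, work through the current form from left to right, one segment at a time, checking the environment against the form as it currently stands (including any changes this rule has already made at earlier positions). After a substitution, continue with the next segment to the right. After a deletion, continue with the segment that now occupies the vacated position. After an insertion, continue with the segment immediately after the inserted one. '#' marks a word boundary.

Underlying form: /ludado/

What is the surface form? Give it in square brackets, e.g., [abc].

[luzazu]

1 Final Obstruent Devoicing: no change — [ludado]
2 Final Vowel Raising: [ludado] → [ludadu]
3 Intervocalic Lenition: [ludadu] → [luzazu]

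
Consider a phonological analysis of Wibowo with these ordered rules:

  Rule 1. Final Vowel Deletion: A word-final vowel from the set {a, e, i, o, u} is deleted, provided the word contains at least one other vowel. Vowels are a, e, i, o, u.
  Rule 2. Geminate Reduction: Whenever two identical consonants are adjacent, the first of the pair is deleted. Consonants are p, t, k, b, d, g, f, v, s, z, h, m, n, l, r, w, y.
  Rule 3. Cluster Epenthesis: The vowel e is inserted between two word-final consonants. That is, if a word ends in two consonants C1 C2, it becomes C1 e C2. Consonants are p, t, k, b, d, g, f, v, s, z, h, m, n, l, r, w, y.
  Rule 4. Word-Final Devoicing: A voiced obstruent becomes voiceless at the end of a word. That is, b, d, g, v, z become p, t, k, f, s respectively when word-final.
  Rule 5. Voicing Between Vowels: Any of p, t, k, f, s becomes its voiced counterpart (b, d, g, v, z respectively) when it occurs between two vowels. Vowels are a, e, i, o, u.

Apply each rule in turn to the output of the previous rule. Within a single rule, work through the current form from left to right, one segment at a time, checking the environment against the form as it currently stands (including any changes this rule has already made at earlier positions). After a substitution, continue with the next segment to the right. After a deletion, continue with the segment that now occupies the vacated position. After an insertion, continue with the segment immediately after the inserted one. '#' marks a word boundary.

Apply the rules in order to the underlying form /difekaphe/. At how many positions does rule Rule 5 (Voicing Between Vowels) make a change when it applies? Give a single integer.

Rule 1 Final Vowel Deletion: [difekaphe] → [difekaph]
Rule 2 Geminate Reduction: no change — [difekaph]
Rule 3 Cluster Epenthesis: [difekaph] → [difekapeh]
Rule 4 Word-Final Devoicing: no change — [difekapeh]
Rule 5 Voicing Between Vowels: [difekapeh] → [divegabeh]
Rule Rule 5 changed 3 position(s).

3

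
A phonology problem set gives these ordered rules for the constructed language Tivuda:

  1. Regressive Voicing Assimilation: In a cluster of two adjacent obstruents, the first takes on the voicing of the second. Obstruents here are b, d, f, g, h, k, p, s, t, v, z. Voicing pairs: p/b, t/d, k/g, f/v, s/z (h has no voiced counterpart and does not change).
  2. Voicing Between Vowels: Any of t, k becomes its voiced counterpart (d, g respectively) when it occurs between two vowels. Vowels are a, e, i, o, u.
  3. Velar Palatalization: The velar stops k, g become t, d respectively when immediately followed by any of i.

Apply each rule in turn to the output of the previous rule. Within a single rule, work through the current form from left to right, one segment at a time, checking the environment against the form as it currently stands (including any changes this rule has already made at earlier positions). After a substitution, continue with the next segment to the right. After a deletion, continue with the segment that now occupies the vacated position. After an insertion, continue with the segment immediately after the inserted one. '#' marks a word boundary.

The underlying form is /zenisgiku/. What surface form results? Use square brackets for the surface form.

[zenizdigu]

1 Regressive Voicing Assimilation: [zenisgiku] → [zenizgiku]
2 Voicing Between Vowels: [zenizgiku] → [zenizgigu]
3 Velar Palatalization: [zenizgigu] → [zenizdigu]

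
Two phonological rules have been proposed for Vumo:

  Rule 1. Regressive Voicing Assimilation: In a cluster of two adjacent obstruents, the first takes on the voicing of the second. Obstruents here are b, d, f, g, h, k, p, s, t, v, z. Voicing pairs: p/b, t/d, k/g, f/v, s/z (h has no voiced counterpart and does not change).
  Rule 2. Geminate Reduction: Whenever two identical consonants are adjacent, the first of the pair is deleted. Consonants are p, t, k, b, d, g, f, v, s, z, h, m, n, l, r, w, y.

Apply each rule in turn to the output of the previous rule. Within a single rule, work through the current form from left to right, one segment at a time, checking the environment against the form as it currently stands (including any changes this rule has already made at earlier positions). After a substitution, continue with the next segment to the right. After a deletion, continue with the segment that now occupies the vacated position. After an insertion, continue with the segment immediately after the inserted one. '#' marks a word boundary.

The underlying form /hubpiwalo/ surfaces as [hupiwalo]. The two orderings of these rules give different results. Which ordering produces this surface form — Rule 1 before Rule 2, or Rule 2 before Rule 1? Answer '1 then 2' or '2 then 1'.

1 then 2

Order 1 then 2:
  1 Regressive Voicing Assimilation: [hubpiwalo] → [huppiwalo]
  2 Geminate Reduction: [huppiwalo] → [hupiwalo]
  result: [hupiwalo]
Order 2 then 1:
  2 Geminate Reduction: no change — [hubpiwalo]
  1 Regressive Voicing Assimilation: [hubpiwalo] → [huppiwalo]
  result: [huppiwalo]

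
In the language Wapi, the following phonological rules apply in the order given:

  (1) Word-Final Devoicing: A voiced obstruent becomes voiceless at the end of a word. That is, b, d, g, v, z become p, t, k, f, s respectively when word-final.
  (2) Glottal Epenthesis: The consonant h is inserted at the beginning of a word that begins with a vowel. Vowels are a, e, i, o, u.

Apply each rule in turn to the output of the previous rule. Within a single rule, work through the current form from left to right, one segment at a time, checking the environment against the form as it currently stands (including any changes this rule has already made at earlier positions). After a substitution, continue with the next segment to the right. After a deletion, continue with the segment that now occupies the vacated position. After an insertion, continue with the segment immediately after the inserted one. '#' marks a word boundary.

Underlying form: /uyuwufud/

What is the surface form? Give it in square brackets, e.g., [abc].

[huyuwufut]

(1) Word-Final Devoicing: [uyuwufud] → [uyuwufut]
(2) Glottal Epenthesis: [uyuwufut] → [huyuwufut]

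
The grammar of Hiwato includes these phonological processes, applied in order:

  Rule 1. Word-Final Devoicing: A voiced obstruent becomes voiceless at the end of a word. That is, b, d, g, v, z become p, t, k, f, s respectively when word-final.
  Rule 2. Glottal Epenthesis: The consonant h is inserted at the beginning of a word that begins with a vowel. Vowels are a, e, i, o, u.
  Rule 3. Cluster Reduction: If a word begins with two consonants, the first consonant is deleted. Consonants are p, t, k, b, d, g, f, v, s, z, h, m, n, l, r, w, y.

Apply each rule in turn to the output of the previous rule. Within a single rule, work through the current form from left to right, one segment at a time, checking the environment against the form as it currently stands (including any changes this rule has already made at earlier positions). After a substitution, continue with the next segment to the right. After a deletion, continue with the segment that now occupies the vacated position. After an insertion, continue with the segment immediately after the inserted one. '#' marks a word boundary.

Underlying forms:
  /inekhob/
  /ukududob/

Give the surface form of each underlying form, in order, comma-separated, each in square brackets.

[hinekhop], [hukududop]

/inekhob/:
  Rule 1 Word-Final Devoicing: [inekhob] → [inekhop]
  Rule 2 Glottal Epenthesis: [inekhop] → [hinekhop]
  Rule 3 Cluster Reduction: no change — [hinekhop]
/ukududob/:
  Rule 1 Word-Final Devoicing: [ukududob] → [ukududop]
  Rule 2 Glottal Epenthesis: [ukududop] → [hukududop]
  Rule 3 Cluster Reduction: no change — [hukududop]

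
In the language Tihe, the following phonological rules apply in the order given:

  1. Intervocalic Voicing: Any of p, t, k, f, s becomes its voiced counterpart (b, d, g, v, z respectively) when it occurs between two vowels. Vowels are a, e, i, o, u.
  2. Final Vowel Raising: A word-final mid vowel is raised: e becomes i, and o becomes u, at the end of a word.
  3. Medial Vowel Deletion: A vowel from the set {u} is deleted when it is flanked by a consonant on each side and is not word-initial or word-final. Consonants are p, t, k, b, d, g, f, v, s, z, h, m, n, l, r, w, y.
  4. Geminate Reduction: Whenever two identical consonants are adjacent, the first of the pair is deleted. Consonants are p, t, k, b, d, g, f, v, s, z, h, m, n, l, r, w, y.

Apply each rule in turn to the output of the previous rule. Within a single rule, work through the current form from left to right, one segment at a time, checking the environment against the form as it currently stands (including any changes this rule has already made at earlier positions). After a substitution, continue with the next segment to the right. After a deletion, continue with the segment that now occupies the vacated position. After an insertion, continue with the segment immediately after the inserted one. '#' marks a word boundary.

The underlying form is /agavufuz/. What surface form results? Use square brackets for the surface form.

[agavz]

1 Intervocalic Voicing: [agavufuz] → [agavuvuz]
2 Final Vowel Raising: no change — [agavuvuz]
3 Medial Vowel Deletion: [agavuvuz] → [agavvz]
4 Geminate Reduction: [agavvz] → [agavz]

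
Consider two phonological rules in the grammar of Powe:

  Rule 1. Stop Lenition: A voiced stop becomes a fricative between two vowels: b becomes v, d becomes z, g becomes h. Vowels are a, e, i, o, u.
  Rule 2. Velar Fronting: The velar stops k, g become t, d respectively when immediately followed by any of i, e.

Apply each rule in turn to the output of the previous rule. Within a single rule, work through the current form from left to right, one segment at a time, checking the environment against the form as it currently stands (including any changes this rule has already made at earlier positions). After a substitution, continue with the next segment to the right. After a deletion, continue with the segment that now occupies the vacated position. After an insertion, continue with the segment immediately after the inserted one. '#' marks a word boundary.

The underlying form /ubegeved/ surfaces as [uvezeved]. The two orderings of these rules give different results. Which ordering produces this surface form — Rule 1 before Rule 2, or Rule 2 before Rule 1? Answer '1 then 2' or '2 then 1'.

Order 1 then 2:
  1 Stop Lenition: [ubegeved] → [uveheved]
  2 Velar Fronting: no change — [uveheved]
  result: [uveheved]
Order 2 then 1:
  2 Velar Fronting: [ubegeved] → [ubedeved]
  1 Stop Lenition: [ubedeved] → [uvezeved]
  result: [uvezeved]

2 then 1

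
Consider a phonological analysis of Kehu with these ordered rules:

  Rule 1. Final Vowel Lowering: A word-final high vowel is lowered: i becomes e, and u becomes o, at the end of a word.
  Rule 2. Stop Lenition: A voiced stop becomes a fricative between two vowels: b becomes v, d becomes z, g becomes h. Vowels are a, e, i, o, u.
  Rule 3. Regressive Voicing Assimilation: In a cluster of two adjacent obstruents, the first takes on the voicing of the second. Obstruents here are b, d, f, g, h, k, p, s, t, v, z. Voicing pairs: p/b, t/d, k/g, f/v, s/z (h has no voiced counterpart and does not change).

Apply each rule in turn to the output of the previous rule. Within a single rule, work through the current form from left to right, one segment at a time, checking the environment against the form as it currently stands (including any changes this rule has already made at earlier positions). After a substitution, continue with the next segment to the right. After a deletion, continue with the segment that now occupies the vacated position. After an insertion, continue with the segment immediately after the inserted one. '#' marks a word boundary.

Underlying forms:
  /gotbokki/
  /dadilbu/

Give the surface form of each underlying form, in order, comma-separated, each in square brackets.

[godbokke], [dazilbo]

/gotbokki/:
  Rule 1 Final Vowel Lowering: [gotbokki] → [gotbokke]
  Rule 2 Stop Lenition: no change — [gotbokke]
  Rule 3 Regressive Voicing Assimilation: [gotbokke] → [godbokke]
/dadilbu/:
  Rule 1 Final Vowel Lowering: [dadilbu] → [dadilbo]
  Rule 2 Stop Lenition: [dadilbo] → [dazilbo]
  Rule 3 Regressive Voicing Assimilation: no change — [dazilbo]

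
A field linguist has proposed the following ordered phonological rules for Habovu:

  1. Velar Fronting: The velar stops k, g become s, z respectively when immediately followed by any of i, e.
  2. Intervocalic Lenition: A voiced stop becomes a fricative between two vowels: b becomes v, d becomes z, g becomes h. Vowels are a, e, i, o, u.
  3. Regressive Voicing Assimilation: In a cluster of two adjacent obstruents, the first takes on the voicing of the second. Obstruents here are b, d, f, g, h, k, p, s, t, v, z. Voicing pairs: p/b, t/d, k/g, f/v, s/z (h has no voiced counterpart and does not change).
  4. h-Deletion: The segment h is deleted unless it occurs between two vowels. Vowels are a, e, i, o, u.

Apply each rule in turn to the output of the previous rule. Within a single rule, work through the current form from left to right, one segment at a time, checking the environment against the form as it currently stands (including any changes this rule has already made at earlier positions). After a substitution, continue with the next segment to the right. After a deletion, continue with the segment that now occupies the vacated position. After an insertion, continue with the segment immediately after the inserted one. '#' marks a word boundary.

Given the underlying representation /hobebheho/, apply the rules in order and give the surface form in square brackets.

1 Velar Fronting: no change — [hobebheho]
2 Intervocalic Lenition: [hobebheho] → [hovebheho]
3 Regressive Voicing Assimilation: [hovebheho] → [hovepheho]
4 h-Deletion: [hovepheho] → [ovepeho]

[ovepeho]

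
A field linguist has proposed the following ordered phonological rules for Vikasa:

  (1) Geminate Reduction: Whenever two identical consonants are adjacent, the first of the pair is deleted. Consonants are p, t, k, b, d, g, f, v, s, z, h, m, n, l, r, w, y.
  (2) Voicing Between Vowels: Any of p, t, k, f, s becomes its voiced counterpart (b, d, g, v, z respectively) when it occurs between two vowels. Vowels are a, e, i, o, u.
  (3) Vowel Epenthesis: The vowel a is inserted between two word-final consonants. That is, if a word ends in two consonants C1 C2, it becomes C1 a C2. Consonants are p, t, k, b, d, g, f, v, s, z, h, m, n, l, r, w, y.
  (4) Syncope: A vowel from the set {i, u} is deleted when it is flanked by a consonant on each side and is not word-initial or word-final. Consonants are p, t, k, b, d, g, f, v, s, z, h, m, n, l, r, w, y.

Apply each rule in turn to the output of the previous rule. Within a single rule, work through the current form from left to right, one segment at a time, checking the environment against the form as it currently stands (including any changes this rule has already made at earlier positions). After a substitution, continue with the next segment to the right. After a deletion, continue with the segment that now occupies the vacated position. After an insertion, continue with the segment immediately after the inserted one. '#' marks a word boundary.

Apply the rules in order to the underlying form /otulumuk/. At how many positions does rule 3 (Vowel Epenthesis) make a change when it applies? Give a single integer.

0

(1) Geminate Reduction: no change — [otulumuk]
(2) Voicing Between Vowels: [otulumuk] → [odulumuk]
(3) Vowel Epenthesis: no change — [odulumuk]
(4) Syncope: [odulumuk] → [odlmk]
Rule 3 changed 0 position(s).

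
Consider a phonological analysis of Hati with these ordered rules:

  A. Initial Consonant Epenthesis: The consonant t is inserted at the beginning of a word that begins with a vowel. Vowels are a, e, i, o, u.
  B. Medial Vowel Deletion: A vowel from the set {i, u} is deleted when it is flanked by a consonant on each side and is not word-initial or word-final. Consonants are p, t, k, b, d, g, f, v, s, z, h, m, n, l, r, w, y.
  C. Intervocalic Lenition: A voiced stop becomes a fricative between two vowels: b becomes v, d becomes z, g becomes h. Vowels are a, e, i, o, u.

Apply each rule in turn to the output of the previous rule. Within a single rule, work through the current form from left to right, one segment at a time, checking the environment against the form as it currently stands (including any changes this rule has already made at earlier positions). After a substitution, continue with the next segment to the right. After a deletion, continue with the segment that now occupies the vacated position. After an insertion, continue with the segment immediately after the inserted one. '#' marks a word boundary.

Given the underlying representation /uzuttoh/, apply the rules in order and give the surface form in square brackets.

A Initial Consonant Epenthesis: [uzuttoh] → [tuzuttoh]
B Medial Vowel Deletion: [tuzuttoh] → [tzttoh]
C Intervocalic Lenition: no change — [tzttoh]

[tzttoh]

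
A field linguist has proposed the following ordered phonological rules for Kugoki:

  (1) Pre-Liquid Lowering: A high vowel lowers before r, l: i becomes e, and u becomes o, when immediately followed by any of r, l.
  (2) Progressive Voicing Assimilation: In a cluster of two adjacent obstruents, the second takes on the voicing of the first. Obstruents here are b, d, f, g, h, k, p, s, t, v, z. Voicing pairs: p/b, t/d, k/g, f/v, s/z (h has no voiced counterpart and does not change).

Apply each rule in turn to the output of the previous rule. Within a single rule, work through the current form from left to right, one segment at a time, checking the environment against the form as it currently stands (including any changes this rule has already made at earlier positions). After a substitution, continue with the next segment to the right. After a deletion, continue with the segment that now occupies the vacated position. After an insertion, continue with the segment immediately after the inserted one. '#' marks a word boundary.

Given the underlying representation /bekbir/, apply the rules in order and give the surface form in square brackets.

(1) Pre-Liquid Lowering: [bekbir] → [bekber]
(2) Progressive Voicing Assimilation: [bekber] → [bekper]

[bekper]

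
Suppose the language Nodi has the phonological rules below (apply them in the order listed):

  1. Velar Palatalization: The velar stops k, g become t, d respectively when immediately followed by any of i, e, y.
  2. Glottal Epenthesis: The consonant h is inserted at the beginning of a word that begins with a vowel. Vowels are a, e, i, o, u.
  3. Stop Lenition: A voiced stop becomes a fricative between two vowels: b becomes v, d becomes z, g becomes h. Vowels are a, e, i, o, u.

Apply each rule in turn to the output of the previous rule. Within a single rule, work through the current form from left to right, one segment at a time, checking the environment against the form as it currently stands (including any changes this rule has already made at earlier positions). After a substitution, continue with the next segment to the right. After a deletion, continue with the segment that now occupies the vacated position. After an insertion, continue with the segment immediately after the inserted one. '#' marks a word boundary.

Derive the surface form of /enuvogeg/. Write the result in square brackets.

1 Velar Palatalization: [enuvogeg] → [enuvodeg]
2 Glottal Epenthesis: [enuvodeg] → [henuvodeg]
3 Stop Lenition: [henuvodeg] → [henuvozeg]

[henuvozeg]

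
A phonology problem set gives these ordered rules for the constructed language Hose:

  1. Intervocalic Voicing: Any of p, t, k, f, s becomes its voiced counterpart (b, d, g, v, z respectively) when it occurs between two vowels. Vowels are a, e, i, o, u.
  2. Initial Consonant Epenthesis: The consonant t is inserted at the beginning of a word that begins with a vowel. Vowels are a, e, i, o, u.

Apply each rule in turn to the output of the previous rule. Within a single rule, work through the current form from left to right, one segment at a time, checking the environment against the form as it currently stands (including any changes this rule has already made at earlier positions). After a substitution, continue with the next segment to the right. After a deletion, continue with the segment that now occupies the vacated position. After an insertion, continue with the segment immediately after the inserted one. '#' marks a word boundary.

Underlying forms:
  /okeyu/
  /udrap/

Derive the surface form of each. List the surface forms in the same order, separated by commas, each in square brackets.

/okeyu/:
  1 Intervocalic Voicing: [okeyu] → [ogeyu]
  2 Initial Consonant Epenthesis: [ogeyu] → [togeyu]
/udrap/:
  1 Intervocalic Voicing: no change — [udrap]
  2 Initial Consonant Epenthesis: [udrap] → [tudrap]

[togeyu], [tudrap]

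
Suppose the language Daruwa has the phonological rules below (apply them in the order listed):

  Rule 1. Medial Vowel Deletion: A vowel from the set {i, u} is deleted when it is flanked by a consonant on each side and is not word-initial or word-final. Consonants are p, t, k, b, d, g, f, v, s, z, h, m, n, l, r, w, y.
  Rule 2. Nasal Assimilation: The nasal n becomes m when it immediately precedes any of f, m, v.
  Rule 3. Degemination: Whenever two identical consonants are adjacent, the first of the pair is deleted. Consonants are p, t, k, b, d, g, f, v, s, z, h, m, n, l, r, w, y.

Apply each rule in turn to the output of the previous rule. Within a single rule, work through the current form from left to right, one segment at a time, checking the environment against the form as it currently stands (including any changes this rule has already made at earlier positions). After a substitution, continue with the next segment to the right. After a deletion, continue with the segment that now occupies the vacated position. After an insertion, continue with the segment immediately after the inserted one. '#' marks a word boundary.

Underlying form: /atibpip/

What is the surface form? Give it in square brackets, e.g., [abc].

[atbp]

Rule 1 Medial Vowel Deletion: [atibpip] → [atbpp]
Rule 2 Nasal Assimilation: no change — [atbpp]
Rule 3 Degemination: [atbpp] → [atbp]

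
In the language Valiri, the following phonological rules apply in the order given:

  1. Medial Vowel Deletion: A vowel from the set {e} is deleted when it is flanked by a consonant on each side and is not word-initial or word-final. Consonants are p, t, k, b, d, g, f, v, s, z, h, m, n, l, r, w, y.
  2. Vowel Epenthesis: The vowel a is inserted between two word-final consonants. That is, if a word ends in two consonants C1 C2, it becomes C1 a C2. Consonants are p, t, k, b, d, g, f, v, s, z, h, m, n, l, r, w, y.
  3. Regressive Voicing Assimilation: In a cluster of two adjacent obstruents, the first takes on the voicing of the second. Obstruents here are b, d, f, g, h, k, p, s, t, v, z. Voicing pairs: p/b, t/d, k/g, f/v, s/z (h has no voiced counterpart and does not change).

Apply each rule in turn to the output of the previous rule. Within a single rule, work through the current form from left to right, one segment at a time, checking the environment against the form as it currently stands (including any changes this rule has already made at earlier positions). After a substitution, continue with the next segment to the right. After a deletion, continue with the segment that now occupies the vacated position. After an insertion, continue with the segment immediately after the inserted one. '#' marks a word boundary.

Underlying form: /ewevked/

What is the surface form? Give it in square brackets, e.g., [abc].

[ewfkad]

1 Medial Vowel Deletion: [ewevked] → [ewvkd]
2 Vowel Epenthesis: [ewvkd] → [ewvkad]
3 Regressive Voicing Assimilation: [ewvkad] → [ewfkad]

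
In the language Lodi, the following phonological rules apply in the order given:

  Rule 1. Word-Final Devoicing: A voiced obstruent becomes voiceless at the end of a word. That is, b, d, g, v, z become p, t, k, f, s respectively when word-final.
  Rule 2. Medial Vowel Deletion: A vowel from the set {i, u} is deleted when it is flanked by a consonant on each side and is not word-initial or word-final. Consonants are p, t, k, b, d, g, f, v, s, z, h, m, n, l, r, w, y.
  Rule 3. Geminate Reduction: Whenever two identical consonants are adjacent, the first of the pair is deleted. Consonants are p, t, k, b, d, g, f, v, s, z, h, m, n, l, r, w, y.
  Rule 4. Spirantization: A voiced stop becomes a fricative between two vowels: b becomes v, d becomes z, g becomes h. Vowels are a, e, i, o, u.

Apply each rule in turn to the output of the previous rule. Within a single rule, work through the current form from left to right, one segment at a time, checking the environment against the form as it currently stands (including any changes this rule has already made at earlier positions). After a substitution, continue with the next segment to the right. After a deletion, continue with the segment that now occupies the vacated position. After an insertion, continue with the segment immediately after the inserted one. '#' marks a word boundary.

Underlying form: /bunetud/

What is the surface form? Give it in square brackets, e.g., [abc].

[bnet]

Rule 1 Word-Final Devoicing: [bunetud] → [bunetut]
Rule 2 Medial Vowel Deletion: [bunetut] → [bnett]
Rule 3 Geminate Reduction: [bnett] → [bnet]
Rule 4 Spirantization: no change — [bnet]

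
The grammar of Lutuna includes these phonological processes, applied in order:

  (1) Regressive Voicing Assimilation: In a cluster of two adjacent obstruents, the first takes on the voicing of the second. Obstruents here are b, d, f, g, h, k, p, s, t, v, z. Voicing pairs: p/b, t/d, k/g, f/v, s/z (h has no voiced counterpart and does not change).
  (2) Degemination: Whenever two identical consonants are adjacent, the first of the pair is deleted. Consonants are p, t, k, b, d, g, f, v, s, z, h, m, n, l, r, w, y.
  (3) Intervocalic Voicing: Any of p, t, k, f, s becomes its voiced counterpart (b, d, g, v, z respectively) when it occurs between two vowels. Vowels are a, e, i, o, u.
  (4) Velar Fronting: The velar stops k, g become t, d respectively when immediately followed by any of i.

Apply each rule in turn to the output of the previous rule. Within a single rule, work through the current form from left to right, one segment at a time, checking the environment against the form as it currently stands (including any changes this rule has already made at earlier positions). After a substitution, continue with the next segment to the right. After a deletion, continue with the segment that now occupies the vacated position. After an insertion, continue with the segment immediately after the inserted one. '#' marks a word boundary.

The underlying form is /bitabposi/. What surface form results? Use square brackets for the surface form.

[bidabozi]

(1) Regressive Voicing Assimilation: [bitabposi] → [bitapposi]
(2) Degemination: [bitapposi] → [bitaposi]
(3) Intervocalic Voicing: [bitaposi] → [bidabozi]
(4) Velar Fronting: no change — [bidabozi]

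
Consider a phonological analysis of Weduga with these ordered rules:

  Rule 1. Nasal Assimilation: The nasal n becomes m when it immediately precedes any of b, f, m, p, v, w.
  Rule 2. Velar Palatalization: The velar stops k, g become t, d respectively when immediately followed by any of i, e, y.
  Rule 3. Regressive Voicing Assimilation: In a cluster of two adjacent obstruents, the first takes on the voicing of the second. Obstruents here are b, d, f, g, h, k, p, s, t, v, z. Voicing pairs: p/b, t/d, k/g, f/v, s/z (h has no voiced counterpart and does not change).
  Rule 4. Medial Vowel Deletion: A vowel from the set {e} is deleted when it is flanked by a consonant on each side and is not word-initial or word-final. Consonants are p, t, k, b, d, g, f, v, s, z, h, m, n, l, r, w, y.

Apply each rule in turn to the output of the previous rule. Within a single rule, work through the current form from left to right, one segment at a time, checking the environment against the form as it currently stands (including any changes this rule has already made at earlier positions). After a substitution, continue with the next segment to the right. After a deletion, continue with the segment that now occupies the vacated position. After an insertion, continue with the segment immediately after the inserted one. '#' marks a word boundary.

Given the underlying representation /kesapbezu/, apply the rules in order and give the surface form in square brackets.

Rule 1 Nasal Assimilation: no change — [kesapbezu]
Rule 2 Velar Palatalization: [kesapbezu] → [tesapbezu]
Rule 3 Regressive Voicing Assimilation: [tesapbezu] → [tesabbezu]
Rule 4 Medial Vowel Deletion: [tesabbezu] → [tsabbzu]

[tsabbzu]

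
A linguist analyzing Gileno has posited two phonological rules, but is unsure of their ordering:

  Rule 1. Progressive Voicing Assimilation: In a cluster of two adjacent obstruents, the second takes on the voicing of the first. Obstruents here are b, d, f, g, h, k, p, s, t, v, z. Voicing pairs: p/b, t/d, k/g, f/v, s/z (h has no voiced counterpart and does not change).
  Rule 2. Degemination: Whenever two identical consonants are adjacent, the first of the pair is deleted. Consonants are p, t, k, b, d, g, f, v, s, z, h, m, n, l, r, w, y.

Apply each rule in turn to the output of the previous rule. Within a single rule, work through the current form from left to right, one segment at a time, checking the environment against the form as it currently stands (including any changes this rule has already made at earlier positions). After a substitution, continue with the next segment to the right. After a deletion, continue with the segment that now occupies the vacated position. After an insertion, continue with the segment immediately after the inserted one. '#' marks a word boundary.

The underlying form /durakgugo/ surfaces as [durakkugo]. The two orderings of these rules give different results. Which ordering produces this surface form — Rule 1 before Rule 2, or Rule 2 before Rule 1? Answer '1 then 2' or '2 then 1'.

Order 1 then 2:
  1 Progressive Voicing Assimilation: [durakgugo] → [durakkugo]
  2 Degemination: [durakkugo] → [durakugo]
  result: [durakugo]
Order 2 then 1:
  2 Degemination: no change — [durakgugo]
  1 Progressive Voicing Assimilation: [durakgugo] → [durakkugo]
  result: [durakkugo]

2 then 1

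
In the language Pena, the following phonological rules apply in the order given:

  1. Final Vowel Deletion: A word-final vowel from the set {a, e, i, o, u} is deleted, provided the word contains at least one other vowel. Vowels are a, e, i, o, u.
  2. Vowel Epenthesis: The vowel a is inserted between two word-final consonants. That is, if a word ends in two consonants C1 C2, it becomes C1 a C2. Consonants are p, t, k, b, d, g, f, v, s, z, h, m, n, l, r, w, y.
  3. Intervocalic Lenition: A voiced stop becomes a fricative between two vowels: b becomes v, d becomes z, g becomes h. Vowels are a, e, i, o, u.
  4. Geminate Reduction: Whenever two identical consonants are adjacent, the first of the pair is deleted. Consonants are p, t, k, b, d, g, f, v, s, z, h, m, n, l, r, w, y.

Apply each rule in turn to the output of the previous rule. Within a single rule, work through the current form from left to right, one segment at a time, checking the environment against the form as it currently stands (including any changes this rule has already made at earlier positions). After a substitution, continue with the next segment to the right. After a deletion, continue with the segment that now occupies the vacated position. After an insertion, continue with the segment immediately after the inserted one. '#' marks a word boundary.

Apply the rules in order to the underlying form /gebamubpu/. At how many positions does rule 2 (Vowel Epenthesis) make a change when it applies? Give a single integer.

1

1 Final Vowel Deletion: [gebamubpu] → [gebamubp]
2 Vowel Epenthesis: [gebamubp] → [gebamubap]
3 Intervocalic Lenition: [gebamubap] → [gevamuvap]
4 Geminate Reduction: no change — [gevamuvap]
Rule 2 changed 1 position(s).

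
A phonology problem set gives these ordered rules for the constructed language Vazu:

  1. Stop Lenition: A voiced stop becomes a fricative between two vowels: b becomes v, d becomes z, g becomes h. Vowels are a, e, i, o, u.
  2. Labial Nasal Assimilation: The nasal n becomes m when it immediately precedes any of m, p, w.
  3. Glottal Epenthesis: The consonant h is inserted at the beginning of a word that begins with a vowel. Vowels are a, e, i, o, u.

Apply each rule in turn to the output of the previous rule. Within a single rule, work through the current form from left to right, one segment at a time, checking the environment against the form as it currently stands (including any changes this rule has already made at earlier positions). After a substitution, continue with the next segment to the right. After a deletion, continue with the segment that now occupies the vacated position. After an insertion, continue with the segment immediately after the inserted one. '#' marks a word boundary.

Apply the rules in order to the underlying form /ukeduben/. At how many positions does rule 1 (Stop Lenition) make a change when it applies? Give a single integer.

2

1 Stop Lenition: [ukeduben] → [ukezuven]
2 Labial Nasal Assimilation: no change — [ukezuven]
3 Glottal Epenthesis: [ukezuven] → [hukezuven]
Rule 1 changed 2 position(s).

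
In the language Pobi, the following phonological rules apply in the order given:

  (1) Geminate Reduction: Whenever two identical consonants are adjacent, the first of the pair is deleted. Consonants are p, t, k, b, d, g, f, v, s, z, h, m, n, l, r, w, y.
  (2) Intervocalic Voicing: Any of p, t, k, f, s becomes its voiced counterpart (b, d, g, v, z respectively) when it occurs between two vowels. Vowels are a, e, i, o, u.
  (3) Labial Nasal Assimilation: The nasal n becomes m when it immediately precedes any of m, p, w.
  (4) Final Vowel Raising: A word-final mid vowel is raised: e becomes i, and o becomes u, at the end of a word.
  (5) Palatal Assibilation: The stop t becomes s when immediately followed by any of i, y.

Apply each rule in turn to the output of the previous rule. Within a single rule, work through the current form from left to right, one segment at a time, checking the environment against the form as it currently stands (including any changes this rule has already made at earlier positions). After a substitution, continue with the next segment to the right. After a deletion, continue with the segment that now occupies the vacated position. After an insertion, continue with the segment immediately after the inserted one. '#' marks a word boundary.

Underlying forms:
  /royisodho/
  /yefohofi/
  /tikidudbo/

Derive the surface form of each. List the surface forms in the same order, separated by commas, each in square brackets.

[royizodhu], [yevohovi], [sigidudbu]

/royisodho/:
  (1) Geminate Reduction: no change — [royisodho]
  (2) Intervocalic Voicing: [royisodho] → [royizodho]
  (3) Labial Nasal Assimilation: no change — [royizodho]
  (4) Final Vowel Raising: [royizodho] → [royizodhu]
  (5) Palatal Assibilation: no change — [royizodhu]
/yefohofi/:
  (1) Geminate Reduction: no change — [yefohofi]
  (2) Intervocalic Voicing: [yefohofi] → [yevohovi]
  (3) Labial Nasal Assimilation: no change — [yevohovi]
  (4) Final Vowel Raising: no change — [yevohovi]
  (5) Palatal Assibilation: no change — [yevohovi]
/tikidudbo/:
  (1) Geminate Reduction: no change — [tikidudbo]
  (2) Intervocalic Voicing: [tikidudbo] → [tigidudbo]
  (3) Labial Nasal Assimilation: no change — [tigidudbo]
  (4) Final Vowel Raising: [tigidudbo] → [tigidudbu]
  (5) Palatal Assibilation: [tigidudbu] → [sigidudbu]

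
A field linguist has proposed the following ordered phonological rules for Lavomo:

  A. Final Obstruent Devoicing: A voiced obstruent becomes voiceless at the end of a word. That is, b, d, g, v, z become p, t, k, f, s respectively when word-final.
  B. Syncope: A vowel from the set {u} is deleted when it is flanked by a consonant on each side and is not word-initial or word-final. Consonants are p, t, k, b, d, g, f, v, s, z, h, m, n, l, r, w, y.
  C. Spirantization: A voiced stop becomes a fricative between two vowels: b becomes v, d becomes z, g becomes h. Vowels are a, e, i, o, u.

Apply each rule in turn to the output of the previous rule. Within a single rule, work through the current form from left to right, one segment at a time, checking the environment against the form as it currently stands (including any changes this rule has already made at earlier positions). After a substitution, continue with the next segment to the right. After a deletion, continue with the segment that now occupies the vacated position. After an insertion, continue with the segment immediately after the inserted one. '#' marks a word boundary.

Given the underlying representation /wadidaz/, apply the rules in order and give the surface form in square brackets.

A Final Obstruent Devoicing: [wadidaz] → [wadidas]
B Syncope: no change — [wadidas]
C Spirantization: [wadidas] → [wazizas]

[wazizas]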